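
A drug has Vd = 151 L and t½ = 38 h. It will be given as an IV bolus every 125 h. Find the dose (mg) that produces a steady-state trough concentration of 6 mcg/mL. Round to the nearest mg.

τ/t½ = 125/38 ≈ 3.2895, so f = (1/2)^(125/38) ≈ 0.102275.
Cmin,ss = (D/Vd)·f/(1−f), so D = Cmin,ss·Vd·(1−f)/f.
D = 6 × 151 × (1−f)/f ≈ 6 × 151 × 8.77756 ≈ 7952.47 mg.

7952 mg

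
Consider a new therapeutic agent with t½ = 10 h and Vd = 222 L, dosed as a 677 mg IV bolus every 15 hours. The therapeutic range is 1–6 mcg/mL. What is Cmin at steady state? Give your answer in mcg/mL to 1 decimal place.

1.7 mcg/mL

τ/t½ = 15/10 ≈ 1.5, so fraction remaining f = (1/2)^(15/10) ≈ 0.3536.
Accumulation ratio R = 1/(1 − f) ≈ 1/0.6464 ≈ 1.5470.
Single-dose peak C₀ = D/Vd = 677/222 ≈ 3.050 mcg/mL.
Cmax,ss = C₀/(1 − f) ≈ 3.050/0.6464 ≈ 4.718 mcg/mL.
One interval later, Cmin,ss = Cmax,ss·e^(−kτ) ≈ 4.718 × 0.3536 ≈ 1.668 mcg/mL.
Trough 1.7 mcg/mL vs MEC 1 mcg/mL: adequate.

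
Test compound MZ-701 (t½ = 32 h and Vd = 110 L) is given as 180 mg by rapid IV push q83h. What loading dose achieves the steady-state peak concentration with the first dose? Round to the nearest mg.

f = (1/2)^(83/32) ≈ 0.165655; accumulation ratio R = 1/(1−f) ≈ 1.19854.
Loading dose to hit Cmax,ss on first dose: D_load = D_maint·R ≈ 180 × 1.19854 ≈ 215.74 mg.

216 mg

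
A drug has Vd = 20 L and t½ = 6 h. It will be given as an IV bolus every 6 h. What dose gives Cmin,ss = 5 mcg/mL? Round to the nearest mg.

τ/t½ = 6/6 ≈ 1, so f = (1/2)^(6/6) ≈ 0.500000.
Cmin,ss = (D/Vd)·f/(1−f), so D = Cmin,ss·Vd·(1−f)/f.
D = 5 × 20 × (1−f)/f ≈ 5 × 20 × 1.00000 ≈ 100.00 mg.

100 mg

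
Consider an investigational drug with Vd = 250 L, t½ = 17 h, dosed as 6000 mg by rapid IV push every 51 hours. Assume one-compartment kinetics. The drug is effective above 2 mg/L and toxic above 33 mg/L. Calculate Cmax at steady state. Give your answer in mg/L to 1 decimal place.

27.4 mg/L

τ = 51 h = 3 half-lives, so f = (1/2)^3 = 0.125.
Accumulation ratio R = 1/(1 − f) = 1/0.875 = 8/7.
Single-dose peak C₀ = D/Vd = 6000/250 = 24 mg/L.
Steady-state peak Cmax,ss = C₀·R = 24 × 8/7 ≈ 27.429 mg/L.
Peak 27.4 mg/L vs MTC 33 mg/L: below toxic threshold.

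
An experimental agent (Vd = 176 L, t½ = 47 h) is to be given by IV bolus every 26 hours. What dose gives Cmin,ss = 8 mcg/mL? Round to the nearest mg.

658 mg

τ/t½ = 26/47 ≈ 0.55319, so f = (1/2)^(26/47) ≈ 0.681511.
Cmin,ss = (D/Vd)·f/(1−f), so D = Cmin,ss·Vd·(1−f)/f.
D = 8 × 176 × (1−f)/f ≈ 8 × 176 × 0.46733 ≈ 658.00 mg.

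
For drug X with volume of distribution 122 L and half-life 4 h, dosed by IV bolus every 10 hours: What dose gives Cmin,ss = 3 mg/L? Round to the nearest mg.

1704 mg

τ/t½ = 10/4 ≈ 2.5, so f = (1/2)^(10/4) ≈ 0.176777.
Cmin,ss = (D/Vd)·f/(1−f), so D = Cmin,ss·Vd·(1−f)/f.
D = 3 × 122 × (1−f)/f ≈ 3 × 122 × 4.65684 ≈ 1704.40 mg.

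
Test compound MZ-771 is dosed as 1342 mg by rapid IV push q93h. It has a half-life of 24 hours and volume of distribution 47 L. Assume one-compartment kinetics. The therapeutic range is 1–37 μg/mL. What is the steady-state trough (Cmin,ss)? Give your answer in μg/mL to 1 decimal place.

Over one 93-h interval, 93/24 ≈ 3.875 half-lives elapse, leaving f ≈ 0.0682 of each dose.
Accumulation ratio R = 1/(1 − f) ≈ 1/0.9318 ≈ 1.0732.
Single-dose peak C₀ = D/Vd = 1342/47 ≈ 28.553 μg/mL.
Steady-state peak Cmax,ss = C₀·R ≈ 28.553 × 1.0732 ≈ 30.643 μg/mL.
One interval later, Cmin,ss = Cmax,ss·e^(−kτ) ≈ 30.643 × 0.0682 ≈ 2.090 μg/mL.
Trough 2.1 μg/mL vs MEC 1 μg/mL: adequate.

2.1 μg/mL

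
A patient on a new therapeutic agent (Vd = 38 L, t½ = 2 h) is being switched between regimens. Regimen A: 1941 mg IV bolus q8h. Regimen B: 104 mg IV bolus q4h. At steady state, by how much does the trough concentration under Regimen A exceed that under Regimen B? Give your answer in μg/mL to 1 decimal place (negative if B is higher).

Regimen A: f = (1/2)^(8/2) ≈ 0.0625; Cmin,ss = (1941/38)·f/(1−f) ≈ 3.405 μg/mL.
Regimen B: f = (1/2)^(4/2) ≈ 0.2500; Cmin,ss = (104/38)·f/(1−f) ≈ 0.912 μg/mL.
Difference ≈ 3.405 − 0.912 ≈ 2.493 μg/mL.

2.5 μg/mL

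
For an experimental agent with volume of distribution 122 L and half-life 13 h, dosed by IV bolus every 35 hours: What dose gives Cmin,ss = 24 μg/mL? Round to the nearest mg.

τ/t½ = 35/13 ≈ 2.6923, so f = (1/2)^(35/13) ≈ 0.154716.
Cmin,ss = (D/Vd)·f/(1−f), so D = Cmin,ss·Vd·(1−f)/f.
D = 24 × 122 × (1−f)/f ≈ 24 × 122 × 5.46346 ≈ 15997.01 mg.

15997 mg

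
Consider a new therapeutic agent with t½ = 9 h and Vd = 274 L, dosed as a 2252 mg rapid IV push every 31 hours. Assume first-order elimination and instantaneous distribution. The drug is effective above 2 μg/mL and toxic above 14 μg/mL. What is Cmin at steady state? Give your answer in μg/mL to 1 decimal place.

Over one 31-h interval, 31/9 ≈ 3.4444 half-lives elapse, leaving f ≈ 0.0919 of each dose.
At steady state, accumulation factor R = 1/(1 − e^(−kτ)) ≈ 1.1012.
Each bolus raises the concentration by D/Vd = 2252/274 ≈ 8.219 μg/mL.
Steady-state peak Cmax,ss = C₀·R ≈ 8.219 × 1.1012 ≈ 9.051 μg/mL.
One interval later, Cmin,ss = Cmax,ss·e^(−kτ) ≈ 9.051 × 0.0919 ≈ 0.832 μg/mL.
Trough 0.8 μg/mL vs MEC 2 μg/mL: subtherapeutic.

0.8 μg/mL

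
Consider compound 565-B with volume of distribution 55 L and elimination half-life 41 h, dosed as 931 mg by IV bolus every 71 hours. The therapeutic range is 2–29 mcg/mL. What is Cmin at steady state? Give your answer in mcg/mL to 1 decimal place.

τ/t½ = 71/41 ≈ 1.7317, so fraction remaining f = (1/2)^(71/41) ≈ 0.3011.
Accumulation ratio R = 1/(1 − f) ≈ 1/0.6989 ≈ 1.4308.
Each bolus raises the concentration by D/Vd = 931/55 ≈ 16.927 mcg/mL.
Cmax,ss = C₀/(1 − f) ≈ 16.927/0.6989 ≈ 24.219 mcg/mL.
Steady-state trough Cmin,ss = Cmax,ss·f ≈ 24.219 × 0.3011 ≈ 7.292 mcg/mL.
Trough 7.3 mcg/mL vs MEC 2 mcg/mL: adequate.

7.3 mcg/mL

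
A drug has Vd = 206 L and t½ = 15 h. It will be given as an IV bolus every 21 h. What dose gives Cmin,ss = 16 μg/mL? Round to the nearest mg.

5402 mg

τ/t½ = 21/15 ≈ 1.4, so f = (1/2)^(21/15) ≈ 0.378929.
Cmin,ss = (D/Vd)·f/(1−f), so D = Cmin,ss·Vd·(1−f)/f.
D = 16 × 206 × (1−f)/f ≈ 16 × 206 × 1.63902 ≈ 5402.21 mg.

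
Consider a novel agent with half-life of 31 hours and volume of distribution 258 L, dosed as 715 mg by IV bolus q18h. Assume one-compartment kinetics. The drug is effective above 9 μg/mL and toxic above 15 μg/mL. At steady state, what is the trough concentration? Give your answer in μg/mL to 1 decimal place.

5.6 μg/mL

k = ln2/t½ = ln2/31 ≈ 0.022360 h⁻¹; fraction remaining f = e^(−kτ) = e^(−0.022360×18) ≈ 0.6687.
Accumulation ratio R = 1/(1 − f) ≈ 1/0.3313 ≈ 3.0184.
Single-dose peak C₀ = D/Vd = 715/258 ≈ 2.771 μg/mL.
Steady-state peak Cmax,ss = C₀·R ≈ 2.771 × 3.0184 ≈ 8.364 μg/mL.
Steady-state trough Cmin,ss = Cmax,ss·f ≈ 8.364 × 0.6687 ≈ 5.593 μg/mL.
Trough 5.6 μg/mL vs MEC 9 μg/mL: subtherapeutic.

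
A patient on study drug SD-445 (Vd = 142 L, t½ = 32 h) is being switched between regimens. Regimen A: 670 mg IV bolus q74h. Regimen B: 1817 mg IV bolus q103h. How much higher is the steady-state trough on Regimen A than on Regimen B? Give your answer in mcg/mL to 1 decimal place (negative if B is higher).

Regimen A: f = (1/2)^(74/32) ≈ 0.2013; Cmin,ss = (670/142)·f/(1−f) ≈ 1.189 mcg/mL.
Regimen B: f = (1/2)^(103/32) ≈ 0.1074; Cmin,ss = (1817/142)·f/(1−f) ≈ 1.540 mcg/mL.
Difference ≈ 1.189 − 1.540 ≈ -0.351 mcg/mL.

-0.4 mcg/mL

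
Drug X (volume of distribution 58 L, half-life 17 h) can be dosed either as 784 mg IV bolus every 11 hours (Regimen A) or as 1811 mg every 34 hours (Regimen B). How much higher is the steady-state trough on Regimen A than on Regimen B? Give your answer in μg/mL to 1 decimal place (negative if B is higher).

13.5 μg/mL

Regimen A: f = (1/2)^(11/17) ≈ 0.6386; Cmin,ss = (784/58)·f/(1−f) ≈ 23.885 μg/mL.
Regimen B: f = (1/2)^(34/17) ≈ 0.2500; Cmin,ss = (1811/58)·f/(1−f) ≈ 10.408 μg/mL.
Difference ≈ 23.885 − 10.408 ≈ 13.477 μg/mL.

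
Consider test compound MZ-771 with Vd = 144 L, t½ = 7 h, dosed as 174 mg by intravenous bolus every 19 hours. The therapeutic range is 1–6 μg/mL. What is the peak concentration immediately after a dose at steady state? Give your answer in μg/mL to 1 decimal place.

Over one 19-h interval, 19/7 ≈ 2.7143 half-lives elapse, leaving f ≈ 0.1524 of each dose.
Accumulation ratio R = 1/(1 − f) ≈ 1/0.8476 ≈ 1.1798.
Each bolus raises the concentration by D/Vd = 174/144 ≈ 1.208 μg/mL.
Cmax,ss = C₀/(1 − f) ≈ 1.208/0.8476 ≈ 1.425 μg/mL.
Peak 1.4 μg/mL vs MTC 6 μg/mL: below toxic threshold.

1.4 μg/mL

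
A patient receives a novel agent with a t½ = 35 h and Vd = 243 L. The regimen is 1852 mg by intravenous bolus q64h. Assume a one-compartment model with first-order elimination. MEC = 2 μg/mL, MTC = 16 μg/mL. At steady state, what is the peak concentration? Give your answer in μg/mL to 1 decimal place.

10.6 μg/mL

Over one 64-h interval, 64/35 ≈ 1.8286 half-lives elapse, leaving f ≈ 0.2815 of each dose.
At steady state, accumulation factor R = 1/(1 − e^(−kτ)) ≈ 1.3918.
Each bolus raises the concentration by D/Vd = 1852/243 ≈ 7.621 μg/mL.
Steady-state peak Cmax,ss = C₀·R ≈ 7.621 × 1.3918 ≈ 10.607 μg/mL.
Peak 10.6 μg/mL vs MTC 16 μg/mL: below toxic threshold.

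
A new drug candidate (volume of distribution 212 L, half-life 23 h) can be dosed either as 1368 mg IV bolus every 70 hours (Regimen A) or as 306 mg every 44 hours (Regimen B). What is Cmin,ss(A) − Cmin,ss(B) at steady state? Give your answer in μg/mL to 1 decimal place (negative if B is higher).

Regimen A: f = (1/2)^(70/23) ≈ 0.1213; Cmin,ss = (1368/212)·f/(1−f) ≈ 0.891 μg/mL.
Regimen B: f = (1/2)^(44/23) ≈ 0.2655; Cmin,ss = (306/212)·f/(1−f) ≈ 0.522 μg/mL.
Difference ≈ 0.891 − 0.522 ≈ 0.369 μg/mL.

0.4 μg/mL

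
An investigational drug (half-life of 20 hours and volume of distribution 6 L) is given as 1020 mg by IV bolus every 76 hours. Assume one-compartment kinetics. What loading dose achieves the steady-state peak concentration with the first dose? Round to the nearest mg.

1099 mg

f = (1/2)^(76/20) ≈ 0.071794; accumulation ratio R = 1/(1−f) ≈ 1.07735.
Loading dose to hit Cmax,ss on first dose: D_load = D_maint·R ≈ 1020 × 1.07735 ≈ 1098.90 mg.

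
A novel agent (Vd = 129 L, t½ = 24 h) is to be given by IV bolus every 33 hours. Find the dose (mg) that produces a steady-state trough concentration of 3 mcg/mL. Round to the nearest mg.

617 mg

τ/t½ = 33/24 ≈ 1.375, so f = (1/2)^(33/24) ≈ 0.385553.
Cmin,ss = (D/Vd)·f/(1−f), so D = Cmin,ss·Vd·(1−f)/f.
D = 3 × 129 × (1−f)/f ≈ 3 × 129 × 1.59368 ≈ 616.75 mg.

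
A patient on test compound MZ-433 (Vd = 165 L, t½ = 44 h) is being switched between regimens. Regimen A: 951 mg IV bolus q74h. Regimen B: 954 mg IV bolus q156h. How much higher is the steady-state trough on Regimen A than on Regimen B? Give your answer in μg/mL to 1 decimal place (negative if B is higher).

Regimen A: f = (1/2)^(74/44) ≈ 0.3117; Cmin,ss = (951/165)·f/(1−f) ≈ 2.610 μg/mL.
Regimen B: f = (1/2)^(156/44) ≈ 0.0856; Cmin,ss = (954/165)·f/(1−f) ≈ 0.541 μg/mL.
Difference ≈ 2.610 − 0.541 ≈ 2.069 μg/mL.

2.1 μg/mL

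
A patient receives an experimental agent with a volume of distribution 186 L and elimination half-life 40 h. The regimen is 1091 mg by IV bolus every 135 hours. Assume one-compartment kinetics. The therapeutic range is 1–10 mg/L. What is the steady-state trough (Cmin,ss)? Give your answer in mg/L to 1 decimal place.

Over one 135-h interval, 135/40 ≈ 3.375 half-lives elapse, leaving f ≈ 0.0964 of each dose.
Each bolus raises the concentration by D/Vd = 1091/186 ≈ 5.866 mg/L.
Steady-state trough Cmin,ss = C₀·f/(1−f) ≈ 5.866 × 0.0964/0.9036 ≈ 0.626 mg/L.
Trough 0.6 mg/L vs MEC 1 mg/L: subtherapeutic.

0.6 mg/L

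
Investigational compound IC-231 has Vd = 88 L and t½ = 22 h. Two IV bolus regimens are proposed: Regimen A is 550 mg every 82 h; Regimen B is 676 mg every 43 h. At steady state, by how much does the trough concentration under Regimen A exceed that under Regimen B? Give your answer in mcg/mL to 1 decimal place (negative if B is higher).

Regimen A: f = (1/2)^(82/22) ≈ 0.0755; Cmin,ss = (550/88)·f/(1−f) ≈ 0.510 mcg/mL.
Regimen B: f = (1/2)^(43/22) ≈ 0.2580; Cmin,ss = (676/88)·f/(1−f) ≈ 2.671 mcg/mL.
Difference ≈ 0.510 − 2.671 ≈ -2.161 mcg/mL.

-2.2 mcg/mL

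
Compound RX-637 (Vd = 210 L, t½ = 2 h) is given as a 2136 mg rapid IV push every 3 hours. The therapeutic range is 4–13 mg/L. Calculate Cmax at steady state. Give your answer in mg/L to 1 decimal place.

k = ln2/t½ = ln2/2 ≈ 0.346574 h⁻¹; fraction remaining f = e^(−kτ) = e^(−0.346574×3) ≈ 0.3536.
Accumulation ratio R = 1/(1 − f) ≈ 1/0.6464 ≈ 1.5470.
Each bolus raises the concentration by D/Vd = 2136/210 ≈ 10.171 mg/L.
Steady-state peak Cmax,ss = C₀·R ≈ 10.171 × 1.5470 ≈ 15.735 mg/L.
Peak 15.7 mg/L vs MTC 13 mg/L: exceeds toxic threshold.

15.7 mg/L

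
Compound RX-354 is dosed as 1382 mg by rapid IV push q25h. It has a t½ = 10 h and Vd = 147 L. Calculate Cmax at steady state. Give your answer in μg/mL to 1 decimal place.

11.4 μg/mL

τ/t½ = 25/10 ≈ 2.5, so fraction remaining f = (1/2)^(25/10) ≈ 0.1768.
Accumulation ratio R = 1/(1 − f) ≈ 1/0.8232 ≈ 1.2148.
Each bolus raises the concentration by D/Vd = 1382/147 ≈ 9.401 μg/mL.
Steady-state peak Cmax,ss = C₀·R ≈ 9.401 × 1.2148 ≈ 11.420 μg/mL.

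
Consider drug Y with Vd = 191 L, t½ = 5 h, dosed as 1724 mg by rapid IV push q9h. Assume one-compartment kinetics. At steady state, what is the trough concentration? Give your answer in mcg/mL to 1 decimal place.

τ/t½ = 9/5 ≈ 1.8, so fraction remaining f = (1/2)^(9/5) ≈ 0.2872.
Single-dose peak C₀ = D/Vd = 1724/191 ≈ 9.026 mcg/mL.
Steady-state trough Cmin,ss = C₀·f/(1−f) ≈ 9.026 × 0.2872/0.7128 ≈ 3.637 mcg/mL.

3.6 mcg/mL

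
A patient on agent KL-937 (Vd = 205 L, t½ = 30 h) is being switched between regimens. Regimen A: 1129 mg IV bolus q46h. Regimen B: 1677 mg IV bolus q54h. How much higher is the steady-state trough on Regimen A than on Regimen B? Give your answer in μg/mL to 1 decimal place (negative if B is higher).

Regimen A: f = (1/2)^(46/30) ≈ 0.3455; Cmin,ss = (1129/205)·f/(1−f) ≈ 2.907 μg/mL.
Regimen B: f = (1/2)^(54/30) ≈ 0.2872; Cmin,ss = (1677/205)·f/(1−f) ≈ 3.296 μg/mL.
Difference ≈ 2.907 − 3.296 ≈ -0.389 μg/mL.

-0.4 μg/mL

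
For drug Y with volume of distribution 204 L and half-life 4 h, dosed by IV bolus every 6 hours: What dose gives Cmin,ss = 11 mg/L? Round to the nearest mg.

4103 mg

τ/t½ = 6/4 ≈ 1.5, so f = (1/2)^(6/4) ≈ 0.353553.
Cmin,ss = (D/Vd)·f/(1−f), so D = Cmin,ss·Vd·(1−f)/f.
D = 11 × 204 × (1−f)/f ≈ 11 × 204 × 1.82843 ≈ 4103.00 mg.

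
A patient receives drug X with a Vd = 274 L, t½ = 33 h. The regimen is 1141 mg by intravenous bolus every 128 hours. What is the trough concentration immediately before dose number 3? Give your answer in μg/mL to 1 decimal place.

f = (1/2)^(τ/t½) = (1/2)^(128/33) ≈ 0.0680.
C₀ = D/Vd = 1141/274 ≈ 4.164 μg/mL.
Before the 3rd dose, 2 doses have been given. Superposition: Cmin = C₀·(f + f²).
≈ 4.164 × (0.0680 + 0.0046) ≈ 4.164 × 0.0726 ≈ 0.302 μg/mL.

0.3 μg/mL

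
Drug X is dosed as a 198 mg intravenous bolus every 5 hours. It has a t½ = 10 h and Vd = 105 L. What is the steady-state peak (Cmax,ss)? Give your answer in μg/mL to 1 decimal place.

τ/t½ = 5/10 ≈ 0.5, so fraction remaining f = (1/2)^(5/10) ≈ 0.7071.
At steady state, accumulation factor R = 1/(1 − e^(−kτ)) ≈ 3.4141.
Single-dose peak C₀ = D/Vd = 198/105 ≈ 1.886 μg/mL.
Steady-state peak Cmax,ss = C₀·R ≈ 1.886 × 3.4141 ≈ 6.439 μg/mL.

6.4 μg/mL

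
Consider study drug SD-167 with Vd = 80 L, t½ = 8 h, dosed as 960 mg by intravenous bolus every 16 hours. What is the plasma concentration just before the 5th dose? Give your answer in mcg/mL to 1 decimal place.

4.0 mcg/mL

f = (1/2)^(τ/t½) = (1/2)^(16/8) ≈ 0.2500.
C₀ = D/Vd = 960/80 ≈ 12.000 mcg/mL.
Before the 5th dose, 4 doses have been given. Superposition: Cmin = C₀·(f + f² + … + f^4).
≈ 12.000 × (0.2500 + 0.0625 + 0.0156 + 0.0039) ≈ 12.000 × 0.3320 ≈ 3.984 mcg/mL.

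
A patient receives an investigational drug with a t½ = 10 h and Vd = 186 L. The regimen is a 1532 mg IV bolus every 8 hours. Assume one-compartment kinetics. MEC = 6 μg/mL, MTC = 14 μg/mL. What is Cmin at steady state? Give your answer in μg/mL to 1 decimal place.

11.1 μg/mL

τ/t½ = 8/10 ≈ 0.8, so fraction remaining f = (1/2)^(8/10) ≈ 0.5743.
Accumulation ratio R = 1/(1 − f) ≈ 1/0.4257 ≈ 2.3491.
Single-dose peak C₀ = D/Vd = 1532/186 ≈ 8.237 μg/mL.
Cmax,ss = C₀/(1 − f) ≈ 8.237/0.4257 ≈ 19.349 μg/mL.
Steady-state trough Cmin,ss = Cmax,ss·f ≈ 19.349 × 0.5743 ≈ 11.112 μg/mL.
Trough 11.1 μg/mL vs MEC 6 μg/mL: adequate.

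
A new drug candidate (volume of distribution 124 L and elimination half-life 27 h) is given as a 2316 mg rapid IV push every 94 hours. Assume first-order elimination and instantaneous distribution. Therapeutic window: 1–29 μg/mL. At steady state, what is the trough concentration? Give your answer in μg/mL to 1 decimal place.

τ/t½ = 94/27 ≈ 3.4815, so fraction remaining f = (1/2)^(94/27) ≈ 0.0895.
Each bolus raises the concentration by D/Vd = 2316/124 ≈ 18.677 μg/mL.
Steady-state trough Cmin,ss = C₀·f/(1−f) ≈ 18.677 × 0.0895/0.9105 ≈ 1.836 μg/mL.
Trough 1.8 μg/mL vs MEC 1 μg/mL: adequate.

1.8 μg/mL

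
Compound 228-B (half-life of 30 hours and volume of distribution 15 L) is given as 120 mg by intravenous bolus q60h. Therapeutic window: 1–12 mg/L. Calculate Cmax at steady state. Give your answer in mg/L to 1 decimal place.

τ = 60 h = 2 half-lives, so f = (1/2)^2 = 0.25.
At steady state, R = 1/(1 − 0.25) = 4/3.
Single-dose peak C₀ = D/Vd = 120/15 = 8 mg/L.
Steady-state peak Cmax,ss = C₀·R = 8 × 4/3 ≈ 10.667 mg/L.
Peak 10.7 mg/L vs MTC 12 mg/L: below toxic threshold.

10.7 mg/L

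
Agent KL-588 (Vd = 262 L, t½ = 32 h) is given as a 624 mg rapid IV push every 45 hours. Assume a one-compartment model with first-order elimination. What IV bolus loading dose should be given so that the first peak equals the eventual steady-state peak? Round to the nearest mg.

f = (1/2)^(45/32) ≈ 0.377291; accumulation ratio R = 1/(1−f) ≈ 1.60589.
Loading dose to hit Cmax,ss on first dose: D_load = D_maint·R ≈ 624 × 1.60589 ≈ 1002.08 mg.

1002 mg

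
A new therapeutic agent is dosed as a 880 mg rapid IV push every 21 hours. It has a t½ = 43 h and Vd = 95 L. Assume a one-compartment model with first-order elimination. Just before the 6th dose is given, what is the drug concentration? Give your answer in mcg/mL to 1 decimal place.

f = (1/2)^(τ/t½) = (1/2)^(21/43) ≈ 0.7128.
C₀ = D/Vd = 880/95 ≈ 9.263 mcg/mL.
Before the 6th dose, 5 doses have been given. Superposition: Cmin = C₀·(f + f² + … + f^5).
≈ 9.263 × (0.7128 + 0.5081 + 0.3622 + 0.2581 + 0.1840) ≈ 9.263 × 2.0252 ≈ 18.759 mcg/mL.

18.8 mcg/mL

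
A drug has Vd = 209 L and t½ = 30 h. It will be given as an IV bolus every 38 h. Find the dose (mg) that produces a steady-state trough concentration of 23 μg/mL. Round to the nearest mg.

τ/t½ = 38/30 ≈ 1.2667, so f = (1/2)^(38/30) ≈ 0.415619.
Cmin,ss = (D/Vd)·f/(1−f), so D = Cmin,ss·Vd·(1−f)/f.
D = 23 × 209 × (1−f)/f ≈ 23 × 209 × 1.40605 ≈ 6758.88 mg.

6759 mg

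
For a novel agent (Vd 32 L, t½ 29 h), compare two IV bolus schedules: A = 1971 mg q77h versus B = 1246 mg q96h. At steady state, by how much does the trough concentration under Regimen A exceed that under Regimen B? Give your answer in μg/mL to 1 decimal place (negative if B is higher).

7.3 μg/mL

Regimen A: f = (1/2)^(77/29) ≈ 0.1587; Cmin,ss = (1971/32)·f/(1−f) ≈ 11.619 μg/mL.
Regimen B: f = (1/2)^(96/29) ≈ 0.1008; Cmin,ss = (1246/32)·f/(1−f) ≈ 4.365 μg/mL.
Difference ≈ 11.619 − 4.365 ≈ 7.254 μg/mL.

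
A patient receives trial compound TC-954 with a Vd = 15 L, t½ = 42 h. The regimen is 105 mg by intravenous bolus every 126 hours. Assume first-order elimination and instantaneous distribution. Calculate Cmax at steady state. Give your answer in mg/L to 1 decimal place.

8.0 mg/L

τ = 126 h = 3 half-lives, so f = (1/2)^3 = 0.125.
At steady state, R = 1/(1 − 0.125) = 8/7.
Single-dose peak C₀ = D/Vd = 105/15 = 7 mg/L.
Steady-state peak Cmax,ss = C₀·R = 7 × 8/7 ≈ 8.000 mg/L.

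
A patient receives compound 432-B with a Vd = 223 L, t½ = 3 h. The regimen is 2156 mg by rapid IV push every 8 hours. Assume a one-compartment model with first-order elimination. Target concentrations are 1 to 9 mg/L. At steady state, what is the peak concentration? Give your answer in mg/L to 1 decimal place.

Over one 8-h interval, 8/3 ≈ 2.6667 half-lives elapse, leaving f ≈ 0.1575 of each dose.
Accumulation ratio R = 1/(1 − f) ≈ 1/0.8425 ≈ 1.1869.
Each bolus raises the concentration by D/Vd = 2156/223 ≈ 9.668 mg/L.
Steady-state peak Cmax,ss = C₀·R ≈ 9.668 × 1.1869 ≈ 11.475 mg/L.
Peak 11.5 mg/L vs MTC 9 mg/L: exceeds toxic threshold.

11.5 mg/L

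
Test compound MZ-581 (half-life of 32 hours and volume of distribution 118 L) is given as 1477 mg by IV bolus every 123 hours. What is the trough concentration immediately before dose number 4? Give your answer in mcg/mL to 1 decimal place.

0.9 mcg/mL

f = (1/2)^(τ/t½) = (1/2)^(123/32) ≈ 0.0696.
C₀ = D/Vd = 1477/118 ≈ 12.517 mcg/mL.
Before the 4th dose, 3 doses have been given. Superposition: Cmin = C₀·(f + f² + … + f^3).
≈ 12.517 × (0.0696 + 0.0048 + 0.0003) ≈ 12.517 × 0.0747 ≈ 0.935 mcg/mL.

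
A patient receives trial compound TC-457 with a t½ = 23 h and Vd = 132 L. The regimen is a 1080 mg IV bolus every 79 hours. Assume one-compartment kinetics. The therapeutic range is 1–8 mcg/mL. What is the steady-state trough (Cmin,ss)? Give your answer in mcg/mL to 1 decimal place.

Over one 79-h interval, 79/23 ≈ 3.4348 half-lives elapse, leaving f ≈ 0.0925 of each dose.
Accumulation ratio R = 1/(1 − f) ≈ 1/0.9075 ≈ 1.1019.
Single-dose peak C₀ = D/Vd = 1080/132 ≈ 8.182 mcg/mL.
Steady-state peak Cmax,ss = C₀·R ≈ 8.182 × 1.1019 ≈ 9.016 mcg/mL.
One interval later, Cmin,ss = Cmax,ss·e^(−kτ) ≈ 9.016 × 0.0925 ≈ 0.834 mcg/mL.
Trough 0.8 mcg/mL vs MEC 1 mcg/mL: subtherapeutic.

0.8 mcg/mL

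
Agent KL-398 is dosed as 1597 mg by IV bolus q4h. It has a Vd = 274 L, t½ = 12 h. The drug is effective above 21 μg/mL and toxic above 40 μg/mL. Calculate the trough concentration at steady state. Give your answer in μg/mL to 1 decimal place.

22.4 μg/mL

k = ln2/t½ = ln2/12 ≈ 0.057762 h⁻¹; fraction remaining f = e^(−kτ) = e^(−0.057762×4) ≈ 0.7937.
Each bolus raises the concentration by D/Vd = 1597/274 ≈ 5.828 μg/mL.
Steady-state trough Cmin,ss = C₀·f/(1−f) ≈ 5.828 × 0.7937/0.2063 ≈ 22.422 μg/mL.
Trough 22.4 μg/mL vs MEC 21 μg/mL: adequate.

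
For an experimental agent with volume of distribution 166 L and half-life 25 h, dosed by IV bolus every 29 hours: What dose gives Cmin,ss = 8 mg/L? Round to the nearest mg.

τ/t½ = 29/25 ≈ 1.16, so f = (1/2)^(29/25) ≈ 0.447513.
Cmin,ss = (D/Vd)·f/(1−f), so D = Cmin,ss·Vd·(1−f)/f.
D = 8 × 166 × (1−f)/f ≈ 8 × 166 × 1.23457 ≈ 1639.51 mg.

1640 mg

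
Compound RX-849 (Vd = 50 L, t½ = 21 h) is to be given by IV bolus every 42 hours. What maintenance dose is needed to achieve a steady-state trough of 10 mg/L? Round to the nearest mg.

τ/t½ = 42/21 ≈ 2, so f = (1/2)^(42/21) ≈ 0.250000.
Cmin,ss = (D/Vd)·f/(1−f), so D = Cmin,ss·Vd·(1−f)/f.
D = 10 × 50 × (1−f)/f ≈ 10 × 50 × 3.00000 ≈ 1500.00 mg.

1500 mg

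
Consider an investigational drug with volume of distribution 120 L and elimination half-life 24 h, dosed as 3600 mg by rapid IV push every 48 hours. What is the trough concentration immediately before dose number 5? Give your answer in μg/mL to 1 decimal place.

10.0 μg/mL

f = (1/2)^(τ/t½) = (1/2)^(48/24) ≈ 0.2500.
C₀ = D/Vd = 3600/120 ≈ 30.000 μg/mL.
Before the 5th dose, 4 doses have been given. Superposition: Cmin = C₀·(f + f² + … + f^4).
≈ 30.000 × (0.2500 + 0.0625 + 0.0156 + 0.0039) ≈ 30.000 × 0.3320 ≈ 9.960 μg/mL.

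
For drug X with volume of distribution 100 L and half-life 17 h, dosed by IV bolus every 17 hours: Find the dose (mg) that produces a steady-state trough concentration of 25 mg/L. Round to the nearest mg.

2500 mg

τ/t½ = 17/17 ≈ 1, so f = (1/2)^(17/17) ≈ 0.500000.
Cmin,ss = (D/Vd)·f/(1−f), so D = Cmin,ss·Vd·(1−f)/f.
D = 25 × 100 × (1−f)/f ≈ 25 × 100 × 1.00000 ≈ 2500.00 mg.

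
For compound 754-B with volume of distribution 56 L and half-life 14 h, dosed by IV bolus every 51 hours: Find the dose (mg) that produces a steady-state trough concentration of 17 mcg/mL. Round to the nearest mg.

τ/t½ = 51/14 ≈ 3.6429, so f = (1/2)^(51/14) ≈ 0.080055.
Cmin,ss = (D/Vd)·f/(1−f), so D = Cmin,ss·Vd·(1−f)/f.
D = 17 × 56 × (1−f)/f ≈ 17 × 56 × 11.49141 ≈ 10939.82 mg.

10940 mg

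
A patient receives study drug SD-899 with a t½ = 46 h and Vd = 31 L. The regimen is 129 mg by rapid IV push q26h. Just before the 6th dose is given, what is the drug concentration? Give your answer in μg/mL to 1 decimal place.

7.5 μg/mL

f = (1/2)^(τ/t½) = (1/2)^(26/46) ≈ 0.6759.
C₀ = D/Vd = 129/31 ≈ 4.161 μg/mL.
Before the 6th dose, 5 doses have been given. Superposition: Cmin = C₀·(f + f² + … + f^5).
≈ 4.161 × (0.6759 + 0.4568 + 0.3088 + 0.2087 + 0.1411) ≈ 4.161 × 1.7913 ≈ 7.454 μg/mL.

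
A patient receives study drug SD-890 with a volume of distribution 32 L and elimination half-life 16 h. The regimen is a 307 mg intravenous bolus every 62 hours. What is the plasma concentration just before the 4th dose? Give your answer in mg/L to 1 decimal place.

0.7 mg/L

f = (1/2)^(τ/t½) = (1/2)^(62/16) ≈ 0.0682.
C₀ = D/Vd = 307/32 ≈ 9.594 mg/L.
Before the 4th dose, 3 doses have been given. Superposition: Cmin = C₀·(f + f² + … + f^3).
≈ 9.594 × (0.0682 + 0.0047 + 0.0003) ≈ 9.594 × 0.0732 ≈ 0.702 mg/L.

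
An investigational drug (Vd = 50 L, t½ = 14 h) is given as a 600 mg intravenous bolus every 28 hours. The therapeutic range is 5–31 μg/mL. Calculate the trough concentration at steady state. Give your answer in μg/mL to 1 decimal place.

τ = 28 h = 2 half-lives, so f = (1/2)^2 = 0.25.
At steady state, R = 1/(1 − 0.25) = 4/3.
Single-dose peak C₀ = D/Vd = 600/50 = 12 μg/mL.
Steady-state peak Cmax,ss = C₀·R = 12 × 4/3 ≈ 16.000 μg/mL.
Steady-state trough Cmin,ss = Cmax,ss·f ≈ 16.000 × 0.25 ≈ 4.000 μg/mL.
Trough 4.0 μg/mL vs MEC 5 μg/mL: subtherapeutic.

4.0 μg/mL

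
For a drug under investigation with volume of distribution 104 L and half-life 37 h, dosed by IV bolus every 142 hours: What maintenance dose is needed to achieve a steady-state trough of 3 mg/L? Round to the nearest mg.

4149 mg

τ/t½ = 142/37 ≈ 3.8378, so f = (1/2)^(142/37) ≈ 0.069935.
Cmin,ss = (D/Vd)·f/(1−f), so D = Cmin,ss·Vd·(1−f)/f.
D = 3 × 104 × (1−f)/f ≈ 3 × 104 × 13.29899 ≈ 4149.28 mg.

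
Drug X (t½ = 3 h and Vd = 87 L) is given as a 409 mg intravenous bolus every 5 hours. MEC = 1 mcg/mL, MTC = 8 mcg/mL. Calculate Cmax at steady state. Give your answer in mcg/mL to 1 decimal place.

τ/t½ = 5/3 ≈ 1.6667, so fraction remaining f = (1/2)^(5/3) ≈ 0.3150.
Accumulation ratio R = 1/(1 − f) ≈ 1/0.6850 ≈ 1.4599.
Each bolus raises the concentration by D/Vd = 409/87 ≈ 4.701 mcg/mL.
Steady-state peak Cmax,ss = C₀·R ≈ 4.701 × 1.4599 ≈ 6.863 mcg/mL.
Peak 6.9 mcg/mL vs MTC 8 mcg/mL: below toxic threshold.

6.9 mcg/mL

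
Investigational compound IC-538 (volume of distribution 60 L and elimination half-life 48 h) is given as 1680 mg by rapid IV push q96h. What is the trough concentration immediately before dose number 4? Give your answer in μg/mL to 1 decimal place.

f = (1/2)^(τ/t½) = (1/2)^(96/48) ≈ 0.2500.
C₀ = D/Vd = 1680/60 ≈ 28.000 μg/mL.
Before the 4th dose, 3 doses have been given. Superposition: Cmin = C₀·(f + f² + … + f^3).
≈ 28.000 × (0.2500 + 0.0625 + 0.0156) ≈ 28.000 × 0.3281 ≈ 9.187 μg/mL.

9.2 μg/mL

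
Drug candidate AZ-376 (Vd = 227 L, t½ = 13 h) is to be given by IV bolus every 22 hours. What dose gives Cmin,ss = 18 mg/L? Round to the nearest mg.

τ/t½ = 22/13 ≈ 1.6923, so f = (1/2)^(22/13) ≈ 0.309432.
Cmin,ss = (D/Vd)·f/(1−f), so D = Cmin,ss·Vd·(1−f)/f.
D = 18 × 227 × (1−f)/f ≈ 18 × 227 × 2.23173 ≈ 9118.85 mg.

9119 mg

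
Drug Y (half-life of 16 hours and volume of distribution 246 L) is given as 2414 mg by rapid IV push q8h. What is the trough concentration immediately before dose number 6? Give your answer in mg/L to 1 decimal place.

19.5 mg/L

f = (1/2)^(τ/t½) = (1/2)^(8/16) ≈ 0.7071.
C₀ = D/Vd = 2414/246 ≈ 9.813 mg/L.
Before the 6th dose, 5 doses have been given. Superposition: Cmin = C₀·(f + f² + … + f^5).
≈ 9.813 × (0.7071 + 0.5000 + 0.3535 + 0.2500 + 0.1768) ≈ 9.813 × 1.9874 ≈ 19.502 mg/L.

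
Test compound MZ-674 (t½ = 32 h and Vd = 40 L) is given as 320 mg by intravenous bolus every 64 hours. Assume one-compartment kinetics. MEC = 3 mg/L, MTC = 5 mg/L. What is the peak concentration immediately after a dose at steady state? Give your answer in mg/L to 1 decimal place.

10.7 mg/L

τ = 64 h = 2 half-lives, so f = (1/2)^2 = 0.25.
At steady state, R = 1/(1 − 0.25) = 4/3.
Single-dose peak C₀ = D/Vd = 320/40 = 8 mg/L.
Steady-state peak Cmax,ss = C₀·R = 8 × 4/3 ≈ 10.667 mg/L.
Peak 10.7 mg/L vs MTC 5 mg/L: exceeds toxic threshold.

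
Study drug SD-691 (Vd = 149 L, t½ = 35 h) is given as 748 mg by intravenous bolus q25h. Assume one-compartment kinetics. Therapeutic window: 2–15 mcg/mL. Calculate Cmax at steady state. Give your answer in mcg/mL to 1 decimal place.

12.9 mcg/mL

τ/t½ = 25/35 ≈ 0.71429, so fraction remaining f = (1/2)^(25/35) ≈ 0.6095.
Accumulation ratio R = 1/(1 − f) ≈ 1/0.3905 ≈ 2.5608.
Each bolus raises the concentration by D/Vd = 748/149 ≈ 5.020 mcg/mL.
Steady-state peak Cmax,ss = C₀·R ≈ 5.020 × 2.5608 ≈ 12.855 mcg/mL.
Peak 12.9 mcg/mL vs MTC 15 mcg/mL: below toxic threshold.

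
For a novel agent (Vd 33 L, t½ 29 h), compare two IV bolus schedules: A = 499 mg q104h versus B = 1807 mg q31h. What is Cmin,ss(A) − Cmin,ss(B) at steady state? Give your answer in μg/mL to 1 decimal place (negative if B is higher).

Regimen A: f = (1/2)^(104/29) ≈ 0.0833; Cmin,ss = (499/33)·f/(1−f) ≈ 1.374 μg/mL.
Regimen B: f = (1/2)^(31/29) ≈ 0.4767; Cmin,ss = (1807/33)·f/(1−f) ≈ 49.881 μg/mL.
Difference ≈ 1.374 − 49.881 ≈ -48.507 μg/mL.

-48.5 μg/mL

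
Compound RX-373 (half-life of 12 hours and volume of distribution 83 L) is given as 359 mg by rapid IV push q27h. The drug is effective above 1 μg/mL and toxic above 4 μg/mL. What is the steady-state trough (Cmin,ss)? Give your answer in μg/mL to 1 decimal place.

1.2 μg/mL

Over one 27-h interval, 27/12 ≈ 2.25 half-lives elapse, leaving f ≈ 0.2102 of each dose.
Single-dose peak C₀ = D/Vd = 359/83 ≈ 4.325 μg/mL.
Steady-state trough Cmin,ss = C₀·f/(1−f) ≈ 4.325 × 0.2102/0.7898 ≈ 1.151 μg/mL.
Trough 1.2 μg/mL vs MEC 1 μg/mL: adequate.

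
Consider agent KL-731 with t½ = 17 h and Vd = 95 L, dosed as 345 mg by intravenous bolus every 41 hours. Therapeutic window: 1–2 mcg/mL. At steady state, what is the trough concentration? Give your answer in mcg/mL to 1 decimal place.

τ/t½ = 41/17 ≈ 2.4118, so fraction remaining f = (1/2)^(41/17) ≈ 0.1879.
Single-dose peak C₀ = D/Vd = 345/95 ≈ 3.632 mcg/mL.
Steady-state trough Cmin,ss = C₀·f/(1−f) ≈ 3.632 × 0.1879/0.8121 ≈ 0.840 mcg/mL.
Trough 0.8 mcg/mL vs MEC 1 mcg/mL: subtherapeutic.

0.8 mcg/mL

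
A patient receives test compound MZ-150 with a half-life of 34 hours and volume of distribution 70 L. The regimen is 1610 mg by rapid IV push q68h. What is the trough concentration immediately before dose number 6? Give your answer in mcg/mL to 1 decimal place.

7.7 mcg/mL

f = (1/2)^(τ/t½) = (1/2)^(68/34) ≈ 0.2500.
C₀ = D/Vd = 1610/70 ≈ 23.000 mcg/mL.
Before the 6th dose, 5 doses have been given. Superposition: Cmin = C₀·(f + f² + … + f^5).
≈ 23.000 × (0.2500 + 0.0625 + 0.0156 + 0.0039 + 0.0010) ≈ 23.000 × 0.3330 ≈ 7.659 mcg/mL.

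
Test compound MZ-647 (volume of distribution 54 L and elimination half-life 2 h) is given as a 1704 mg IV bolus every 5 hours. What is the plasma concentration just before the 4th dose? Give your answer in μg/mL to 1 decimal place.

f = (1/2)^(τ/t½) = (1/2)^(5/2) ≈ 0.1768.
C₀ = D/Vd = 1704/54 ≈ 31.556 μg/mL.
Before the 4th dose, 3 doses have been given. Superposition: Cmin = C₀·(f + f² + … + f^3).
≈ 31.556 × (0.1768 + 0.0313 + 0.0055) ≈ 31.556 × 0.2136 ≈ 6.740 μg/mL.

6.7 μg/mL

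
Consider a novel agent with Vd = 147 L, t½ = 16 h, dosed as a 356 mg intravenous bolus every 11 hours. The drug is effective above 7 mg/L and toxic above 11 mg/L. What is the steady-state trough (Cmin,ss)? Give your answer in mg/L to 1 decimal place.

k = ln2/t½ = ln2/16 ≈ 0.043322 h⁻¹; fraction remaining f = e^(−kτ) = e^(−0.043322×11) ≈ 0.6209.
At steady state, accumulation factor R = 1/(1 − e^(−kτ)) ≈ 2.6378.
Each bolus raises the concentration by D/Vd = 356/147 ≈ 2.422 mg/L.
Steady-state peak Cmax,ss = C₀·R ≈ 2.422 × 2.6378 ≈ 6.389 mg/L.
One interval later, Cmin,ss = Cmax,ss·e^(−kτ) ≈ 6.389 × 0.6209 ≈ 3.967 mg/L.
Trough 4.0 mg/L vs MEC 7 mg/L: subtherapeutic.

4.0 mg/L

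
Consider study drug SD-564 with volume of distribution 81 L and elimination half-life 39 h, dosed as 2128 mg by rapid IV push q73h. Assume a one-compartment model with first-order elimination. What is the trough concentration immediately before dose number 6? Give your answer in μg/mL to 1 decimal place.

f = (1/2)^(τ/t½) = (1/2)^(73/39) ≈ 0.2732.
C₀ = D/Vd = 2128/81 ≈ 26.272 μg/mL.
Before the 6th dose, 5 doses have been given. Superposition: Cmin = C₀·(f + f² + … + f^5).
≈ 26.272 × (0.2732 + 0.0746 + 0.0204 + 0.0056 + 0.0015) ≈ 26.272 × 0.3753 ≈ 9.860 μg/mL.

9.9 μg/mL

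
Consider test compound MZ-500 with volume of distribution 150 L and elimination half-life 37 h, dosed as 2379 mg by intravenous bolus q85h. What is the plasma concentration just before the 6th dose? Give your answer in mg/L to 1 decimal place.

4.0 mg/L

f = (1/2)^(τ/t½) = (1/2)^(85/37) ≈ 0.2034.
C₀ = D/Vd = 2379/150 ≈ 15.860 mg/L.
Before the 6th dose, 5 doses have been given. Superposition: Cmin = C₀·(f + f² + … + f^5).
≈ 15.860 × (0.2034 + 0.0414 + 0.0084 + 0.0017 + 0.0003) ≈ 15.860 × 0.2552 ≈ 4.047 mg/L.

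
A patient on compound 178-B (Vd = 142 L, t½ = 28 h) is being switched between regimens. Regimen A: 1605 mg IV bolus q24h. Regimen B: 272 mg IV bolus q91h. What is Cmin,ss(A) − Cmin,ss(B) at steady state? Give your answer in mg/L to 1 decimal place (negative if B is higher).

Regimen A: f = (1/2)^(24/28) ≈ 0.5520; Cmin,ss = (1605/142)·f/(1−f) ≈ 13.927 mg/L.
Regimen B: f = (1/2)^(91/28) ≈ 0.1051; Cmin,ss = (272/142)·f/(1−f) ≈ 0.225 mg/L.
Difference ≈ 13.927 − 0.225 ≈ 13.702 mg/L.

13.7 mg/L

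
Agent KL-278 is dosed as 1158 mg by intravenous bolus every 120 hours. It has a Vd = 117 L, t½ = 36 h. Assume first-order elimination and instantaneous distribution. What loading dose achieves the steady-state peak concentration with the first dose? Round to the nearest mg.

1286 mg

f = (1/2)^(120/36) ≈ 0.099213; accumulation ratio R = 1/(1−f) ≈ 1.11014.
Loading dose to hit Cmax,ss on first dose: D_load = D_maint·R ≈ 1158 × 1.11014 ≈ 1285.54 mg.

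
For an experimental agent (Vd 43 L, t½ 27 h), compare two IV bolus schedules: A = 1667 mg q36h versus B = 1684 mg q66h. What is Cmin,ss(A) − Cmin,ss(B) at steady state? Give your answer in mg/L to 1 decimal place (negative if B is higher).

Regimen A: f = (1/2)^(36/27) ≈ 0.3969; Cmin,ss = (1667/43)·f/(1−f) ≈ 25.513 mg/L.
Regimen B: f = (1/2)^(66/27) ≈ 0.1837; Cmin,ss = (1684/43)·f/(1−f) ≈ 8.813 mg/L.
Difference ≈ 25.513 − 8.813 ≈ 16.700 mg/L.

16.7 mg/L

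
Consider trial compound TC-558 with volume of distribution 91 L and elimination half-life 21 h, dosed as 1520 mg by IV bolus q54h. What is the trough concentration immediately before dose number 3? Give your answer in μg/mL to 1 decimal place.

f = (1/2)^(τ/t½) = (1/2)^(54/21) ≈ 0.1682.
C₀ = D/Vd = 1520/91 ≈ 16.703 μg/mL.
Before the 3rd dose, 2 doses have been given. Superposition: Cmin = C₀·(f + f²).
≈ 16.703 × (0.1682 + 0.0283) ≈ 16.703 × 0.1965 ≈ 3.282 μg/mL.

3.3 μg/mL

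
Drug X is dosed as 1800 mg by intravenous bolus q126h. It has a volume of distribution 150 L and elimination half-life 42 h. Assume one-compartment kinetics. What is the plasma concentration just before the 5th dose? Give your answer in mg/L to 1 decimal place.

1.7 mg/L

f = (1/2)^(τ/t½) = (1/2)^(126/42) ≈ 0.1250.
C₀ = D/Vd = 1800/150 ≈ 12.000 mg/L.
Before the 5th dose, 4 doses have been given. Superposition: Cmin = C₀·(f + f² + … + f^4).
≈ 12.000 × (0.1250 + 0.0156 + 0.0020 + 0.0002) ≈ 12.000 × 0.1428 ≈ 1.714 mg/L.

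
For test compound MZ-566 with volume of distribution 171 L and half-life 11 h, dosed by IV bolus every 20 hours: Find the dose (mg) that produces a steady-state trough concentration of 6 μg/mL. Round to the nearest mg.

2592 mg

τ/t½ = 20/11 ≈ 1.8182, so f = (1/2)^(20/11) ≈ 0.283578.
Cmin,ss = (D/Vd)·f/(1−f), so D = Cmin,ss·Vd·(1−f)/f.
D = 6 × 171 × (1−f)/f ≈ 6 × 171 × 2.52637 ≈ 2592.06 mg.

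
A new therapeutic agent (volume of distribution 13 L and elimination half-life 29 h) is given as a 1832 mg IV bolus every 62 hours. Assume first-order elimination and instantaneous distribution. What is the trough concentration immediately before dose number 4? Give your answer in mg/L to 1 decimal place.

40.9 mg/L

f = (1/2)^(τ/t½) = (1/2)^(62/29) ≈ 0.2272.
C₀ = D/Vd = 1832/13 ≈ 140.923 mg/L.
Before the 4th dose, 3 doses have been given. Superposition: Cmin = C₀·(f + f² + … + f^3).
≈ 140.923 × (0.2272 + 0.0516 + 0.0117) ≈ 140.923 × 0.2905 ≈ 40.938 mg/L.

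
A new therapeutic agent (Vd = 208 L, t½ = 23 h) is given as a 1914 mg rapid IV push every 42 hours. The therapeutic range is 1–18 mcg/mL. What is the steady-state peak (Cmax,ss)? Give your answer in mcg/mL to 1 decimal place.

k = ln2/t½ = ln2/23 ≈ 0.030137 h⁻¹; fraction remaining f = e^(−kτ) = e^(−0.030137×42) ≈ 0.2820.
Accumulation ratio R = 1/(1 − f) ≈ 1/0.7180 ≈ 1.3928.
Each bolus raises the concentration by D/Vd = 1914/208 ≈ 9.202 mcg/mL.
Steady-state peak Cmax,ss = C₀·R ≈ 9.202 × 1.3928 ≈ 12.817 mcg/mL.
Peak 12.8 mcg/mL vs MTC 18 mcg/mL: below toxic threshold.

12.8 mcg/mL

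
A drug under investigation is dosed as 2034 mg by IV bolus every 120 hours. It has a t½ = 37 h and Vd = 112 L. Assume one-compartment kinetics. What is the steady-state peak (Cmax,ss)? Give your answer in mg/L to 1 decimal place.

20.3 mg/L

Over one 120-h interval, 120/37 ≈ 3.2432 half-lives elapse, leaving f ≈ 0.1056 of each dose.
Accumulation ratio R = 1/(1 − f) ≈ 1/0.8944 ≈ 1.1181.
Each bolus raises the concentration by D/Vd = 2034/112 ≈ 18.161 mg/L.
Cmax,ss = C₀/(1 − f) ≈ 18.161/0.8944 ≈ 20.305 mg/L.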